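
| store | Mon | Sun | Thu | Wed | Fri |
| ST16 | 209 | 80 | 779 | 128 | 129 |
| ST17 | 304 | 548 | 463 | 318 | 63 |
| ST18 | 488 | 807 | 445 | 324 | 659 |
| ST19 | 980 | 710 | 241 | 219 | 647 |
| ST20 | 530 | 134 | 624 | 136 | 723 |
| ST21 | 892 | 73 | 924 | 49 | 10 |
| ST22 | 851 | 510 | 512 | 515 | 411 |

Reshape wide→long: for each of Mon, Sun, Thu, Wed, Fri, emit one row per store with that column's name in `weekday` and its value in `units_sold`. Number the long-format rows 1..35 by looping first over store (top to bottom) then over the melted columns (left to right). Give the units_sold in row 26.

892

35 rows total (7 × 5). Row 26: index ⌊(26-1)/5⌋ = 5 into store → ST21; (26-1) mod 5 = 0 into the melted columns → Mon.
So row 26 is (ST21, Mon, 892); units_sold = 892.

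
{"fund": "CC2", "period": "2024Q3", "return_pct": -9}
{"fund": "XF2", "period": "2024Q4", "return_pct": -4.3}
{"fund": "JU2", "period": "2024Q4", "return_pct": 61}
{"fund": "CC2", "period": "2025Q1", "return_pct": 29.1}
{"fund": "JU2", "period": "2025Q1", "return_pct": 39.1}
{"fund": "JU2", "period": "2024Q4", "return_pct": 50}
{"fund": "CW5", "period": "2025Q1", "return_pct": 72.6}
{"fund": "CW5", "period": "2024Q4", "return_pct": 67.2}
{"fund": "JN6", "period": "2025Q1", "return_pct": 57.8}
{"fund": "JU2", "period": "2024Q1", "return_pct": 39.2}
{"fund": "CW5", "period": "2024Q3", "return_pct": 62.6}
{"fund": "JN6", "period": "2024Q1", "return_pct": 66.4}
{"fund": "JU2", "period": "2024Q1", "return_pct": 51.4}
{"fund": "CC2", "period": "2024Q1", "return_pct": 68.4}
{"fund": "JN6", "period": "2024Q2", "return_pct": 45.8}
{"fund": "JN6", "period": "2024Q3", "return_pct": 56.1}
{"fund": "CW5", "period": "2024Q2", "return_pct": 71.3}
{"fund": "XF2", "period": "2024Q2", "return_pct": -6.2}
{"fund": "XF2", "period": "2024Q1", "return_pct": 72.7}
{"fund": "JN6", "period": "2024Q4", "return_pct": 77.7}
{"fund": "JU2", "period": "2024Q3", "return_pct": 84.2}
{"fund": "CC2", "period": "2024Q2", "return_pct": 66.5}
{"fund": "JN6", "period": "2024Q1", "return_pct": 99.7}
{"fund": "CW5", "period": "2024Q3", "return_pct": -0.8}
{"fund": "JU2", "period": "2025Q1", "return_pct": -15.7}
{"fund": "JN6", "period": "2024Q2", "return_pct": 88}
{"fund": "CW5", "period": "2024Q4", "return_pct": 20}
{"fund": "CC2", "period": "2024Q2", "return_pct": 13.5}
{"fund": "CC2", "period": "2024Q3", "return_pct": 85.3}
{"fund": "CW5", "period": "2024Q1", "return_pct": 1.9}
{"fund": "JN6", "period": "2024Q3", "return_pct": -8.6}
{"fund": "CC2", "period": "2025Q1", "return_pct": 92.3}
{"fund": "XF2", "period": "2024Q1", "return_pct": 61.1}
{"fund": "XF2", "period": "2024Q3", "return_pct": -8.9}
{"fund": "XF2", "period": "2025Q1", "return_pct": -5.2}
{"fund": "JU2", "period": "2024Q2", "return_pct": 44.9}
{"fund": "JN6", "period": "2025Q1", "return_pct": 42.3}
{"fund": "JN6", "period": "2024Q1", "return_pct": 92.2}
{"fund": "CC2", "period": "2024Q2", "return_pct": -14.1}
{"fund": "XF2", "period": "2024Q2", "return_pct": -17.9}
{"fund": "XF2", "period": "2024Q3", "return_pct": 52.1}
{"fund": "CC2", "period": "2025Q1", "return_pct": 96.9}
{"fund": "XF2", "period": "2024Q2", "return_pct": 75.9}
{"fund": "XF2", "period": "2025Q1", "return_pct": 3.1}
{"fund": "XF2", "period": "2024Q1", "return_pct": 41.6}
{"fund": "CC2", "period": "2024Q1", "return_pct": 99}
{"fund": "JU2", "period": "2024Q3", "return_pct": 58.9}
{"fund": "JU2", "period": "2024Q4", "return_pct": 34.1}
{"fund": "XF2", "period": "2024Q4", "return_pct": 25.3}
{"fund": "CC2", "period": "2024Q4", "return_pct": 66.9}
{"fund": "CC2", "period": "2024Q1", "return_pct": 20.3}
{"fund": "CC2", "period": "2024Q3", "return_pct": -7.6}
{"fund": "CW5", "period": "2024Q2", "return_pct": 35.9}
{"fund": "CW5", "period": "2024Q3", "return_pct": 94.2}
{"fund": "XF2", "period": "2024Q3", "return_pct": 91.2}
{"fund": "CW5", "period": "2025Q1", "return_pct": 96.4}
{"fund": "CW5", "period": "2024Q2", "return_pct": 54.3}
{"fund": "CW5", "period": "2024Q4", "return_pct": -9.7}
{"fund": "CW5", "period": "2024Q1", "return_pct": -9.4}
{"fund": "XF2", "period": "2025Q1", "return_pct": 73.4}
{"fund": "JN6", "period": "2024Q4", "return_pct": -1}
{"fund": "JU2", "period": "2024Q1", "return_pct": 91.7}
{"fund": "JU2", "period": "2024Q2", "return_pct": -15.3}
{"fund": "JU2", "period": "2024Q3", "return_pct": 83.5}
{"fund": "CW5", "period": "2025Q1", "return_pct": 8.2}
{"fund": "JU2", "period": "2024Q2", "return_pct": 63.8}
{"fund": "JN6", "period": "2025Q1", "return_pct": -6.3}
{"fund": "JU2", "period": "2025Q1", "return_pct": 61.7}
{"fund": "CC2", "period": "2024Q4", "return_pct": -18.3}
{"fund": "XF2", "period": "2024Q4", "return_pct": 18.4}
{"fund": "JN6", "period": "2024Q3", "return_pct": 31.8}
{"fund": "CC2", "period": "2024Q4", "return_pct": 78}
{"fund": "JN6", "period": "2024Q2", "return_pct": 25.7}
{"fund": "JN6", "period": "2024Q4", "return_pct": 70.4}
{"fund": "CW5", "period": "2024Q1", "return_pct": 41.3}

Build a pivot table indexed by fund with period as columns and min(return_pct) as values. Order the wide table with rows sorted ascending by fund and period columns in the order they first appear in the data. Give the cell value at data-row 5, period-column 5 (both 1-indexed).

-17.9

With rows sorted ascending by fund, row 5 is fund=XF2. period columns in first-appearance order: 2024Q3, 2024Q4, 2025Q1, 2024Q1, 2024Q2; column 5 is 2024Q2.
Long rows with fund=XF2, period=2024Q2: min(-6.2, -17.9, 75.9) = -17.9.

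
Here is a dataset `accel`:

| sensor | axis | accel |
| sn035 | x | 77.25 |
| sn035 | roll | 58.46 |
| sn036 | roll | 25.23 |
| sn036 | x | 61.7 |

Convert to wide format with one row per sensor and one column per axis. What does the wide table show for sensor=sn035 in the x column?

77.25

Wide layout: rows indexed by sensor, columns are the 2 distinct axis values (x, roll).
Cell (sensor=sn035, axis=x) draws from the long row where sensor=sn035 and axis=x, which has accel=77.25.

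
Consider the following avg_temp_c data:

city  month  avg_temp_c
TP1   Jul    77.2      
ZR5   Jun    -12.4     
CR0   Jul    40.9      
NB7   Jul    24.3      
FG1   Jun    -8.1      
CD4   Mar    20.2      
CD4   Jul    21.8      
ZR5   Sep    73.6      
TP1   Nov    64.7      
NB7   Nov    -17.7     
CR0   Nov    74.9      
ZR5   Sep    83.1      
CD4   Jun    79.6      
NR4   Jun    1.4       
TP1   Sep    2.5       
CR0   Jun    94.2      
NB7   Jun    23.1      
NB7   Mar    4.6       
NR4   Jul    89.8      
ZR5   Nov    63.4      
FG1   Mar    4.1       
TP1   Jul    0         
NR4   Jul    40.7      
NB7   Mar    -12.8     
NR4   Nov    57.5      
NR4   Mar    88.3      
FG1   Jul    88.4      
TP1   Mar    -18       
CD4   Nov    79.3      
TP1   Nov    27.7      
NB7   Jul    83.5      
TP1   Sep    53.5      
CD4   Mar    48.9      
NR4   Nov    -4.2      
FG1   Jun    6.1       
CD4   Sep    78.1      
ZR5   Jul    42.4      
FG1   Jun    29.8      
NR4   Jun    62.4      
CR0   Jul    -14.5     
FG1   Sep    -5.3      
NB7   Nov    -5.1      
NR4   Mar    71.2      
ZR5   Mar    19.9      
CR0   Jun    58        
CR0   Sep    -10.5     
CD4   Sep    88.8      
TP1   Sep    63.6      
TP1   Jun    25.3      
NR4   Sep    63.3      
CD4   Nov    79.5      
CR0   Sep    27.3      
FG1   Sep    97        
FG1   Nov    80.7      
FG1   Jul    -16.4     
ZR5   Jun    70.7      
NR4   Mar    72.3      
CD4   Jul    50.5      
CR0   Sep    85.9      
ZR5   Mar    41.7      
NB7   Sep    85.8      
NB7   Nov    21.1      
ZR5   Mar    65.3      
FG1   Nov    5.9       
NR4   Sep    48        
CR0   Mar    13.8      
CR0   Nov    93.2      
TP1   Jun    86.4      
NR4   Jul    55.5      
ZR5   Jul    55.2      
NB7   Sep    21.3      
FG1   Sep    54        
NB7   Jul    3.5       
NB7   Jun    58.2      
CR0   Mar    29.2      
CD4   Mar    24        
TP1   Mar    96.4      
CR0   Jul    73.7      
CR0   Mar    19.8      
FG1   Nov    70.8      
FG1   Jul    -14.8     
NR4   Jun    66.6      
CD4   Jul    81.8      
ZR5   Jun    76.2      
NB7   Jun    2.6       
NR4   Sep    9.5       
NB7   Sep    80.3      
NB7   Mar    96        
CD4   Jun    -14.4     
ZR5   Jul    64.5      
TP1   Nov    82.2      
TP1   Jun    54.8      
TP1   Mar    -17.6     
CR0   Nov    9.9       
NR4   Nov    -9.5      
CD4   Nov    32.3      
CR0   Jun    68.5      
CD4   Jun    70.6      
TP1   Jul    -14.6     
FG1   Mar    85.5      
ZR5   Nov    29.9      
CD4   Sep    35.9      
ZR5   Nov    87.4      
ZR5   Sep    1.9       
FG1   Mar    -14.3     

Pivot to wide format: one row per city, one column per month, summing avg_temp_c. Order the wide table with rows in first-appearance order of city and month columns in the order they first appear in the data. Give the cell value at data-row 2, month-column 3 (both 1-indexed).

With rows in first-appearance order of city, row 2 is city=ZR5. month columns in first-appearance order: Jul, Jun, Mar, Sep, Nov; column 3 is Mar.
Long rows with city=ZR5, month=Mar: 19.9 + 41.7 + 65.3 = 126.9.

126.9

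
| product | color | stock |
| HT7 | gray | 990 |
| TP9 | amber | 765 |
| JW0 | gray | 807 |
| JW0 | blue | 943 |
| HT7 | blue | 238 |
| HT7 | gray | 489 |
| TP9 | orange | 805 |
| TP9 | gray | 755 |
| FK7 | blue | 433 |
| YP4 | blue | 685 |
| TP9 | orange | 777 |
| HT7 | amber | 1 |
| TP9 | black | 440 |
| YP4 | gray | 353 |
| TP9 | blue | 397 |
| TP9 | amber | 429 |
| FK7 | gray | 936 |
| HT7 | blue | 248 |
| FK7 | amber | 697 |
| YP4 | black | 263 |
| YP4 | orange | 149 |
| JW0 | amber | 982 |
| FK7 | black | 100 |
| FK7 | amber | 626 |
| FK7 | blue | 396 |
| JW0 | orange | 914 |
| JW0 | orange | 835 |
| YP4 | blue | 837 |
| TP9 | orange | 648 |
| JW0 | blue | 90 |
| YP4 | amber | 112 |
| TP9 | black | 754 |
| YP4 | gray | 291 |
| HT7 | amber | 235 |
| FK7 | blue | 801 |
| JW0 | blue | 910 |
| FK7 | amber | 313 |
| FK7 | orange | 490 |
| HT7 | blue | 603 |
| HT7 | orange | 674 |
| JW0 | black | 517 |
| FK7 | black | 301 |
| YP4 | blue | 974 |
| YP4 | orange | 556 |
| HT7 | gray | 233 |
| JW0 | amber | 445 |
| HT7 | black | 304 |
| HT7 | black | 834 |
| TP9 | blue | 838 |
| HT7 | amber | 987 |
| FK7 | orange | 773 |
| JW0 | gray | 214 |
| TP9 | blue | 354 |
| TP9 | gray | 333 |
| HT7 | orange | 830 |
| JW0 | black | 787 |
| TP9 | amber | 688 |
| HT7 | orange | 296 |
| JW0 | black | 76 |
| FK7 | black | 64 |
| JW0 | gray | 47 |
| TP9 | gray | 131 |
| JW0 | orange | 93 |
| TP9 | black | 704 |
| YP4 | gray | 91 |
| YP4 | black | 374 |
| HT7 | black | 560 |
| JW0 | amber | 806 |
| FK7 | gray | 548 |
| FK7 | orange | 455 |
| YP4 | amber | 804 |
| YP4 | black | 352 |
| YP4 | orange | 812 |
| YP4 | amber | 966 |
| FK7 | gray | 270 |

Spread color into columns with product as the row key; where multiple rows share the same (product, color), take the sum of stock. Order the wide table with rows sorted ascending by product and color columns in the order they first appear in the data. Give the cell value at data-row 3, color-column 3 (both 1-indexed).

1943

With rows sorted ascending by product, row 3 is product=JW0. color columns in first-appearance order: gray, amber, blue, orange, black; column 3 is blue.
Long rows with product=JW0, color=blue: 943 + 90 + 910 = 1943.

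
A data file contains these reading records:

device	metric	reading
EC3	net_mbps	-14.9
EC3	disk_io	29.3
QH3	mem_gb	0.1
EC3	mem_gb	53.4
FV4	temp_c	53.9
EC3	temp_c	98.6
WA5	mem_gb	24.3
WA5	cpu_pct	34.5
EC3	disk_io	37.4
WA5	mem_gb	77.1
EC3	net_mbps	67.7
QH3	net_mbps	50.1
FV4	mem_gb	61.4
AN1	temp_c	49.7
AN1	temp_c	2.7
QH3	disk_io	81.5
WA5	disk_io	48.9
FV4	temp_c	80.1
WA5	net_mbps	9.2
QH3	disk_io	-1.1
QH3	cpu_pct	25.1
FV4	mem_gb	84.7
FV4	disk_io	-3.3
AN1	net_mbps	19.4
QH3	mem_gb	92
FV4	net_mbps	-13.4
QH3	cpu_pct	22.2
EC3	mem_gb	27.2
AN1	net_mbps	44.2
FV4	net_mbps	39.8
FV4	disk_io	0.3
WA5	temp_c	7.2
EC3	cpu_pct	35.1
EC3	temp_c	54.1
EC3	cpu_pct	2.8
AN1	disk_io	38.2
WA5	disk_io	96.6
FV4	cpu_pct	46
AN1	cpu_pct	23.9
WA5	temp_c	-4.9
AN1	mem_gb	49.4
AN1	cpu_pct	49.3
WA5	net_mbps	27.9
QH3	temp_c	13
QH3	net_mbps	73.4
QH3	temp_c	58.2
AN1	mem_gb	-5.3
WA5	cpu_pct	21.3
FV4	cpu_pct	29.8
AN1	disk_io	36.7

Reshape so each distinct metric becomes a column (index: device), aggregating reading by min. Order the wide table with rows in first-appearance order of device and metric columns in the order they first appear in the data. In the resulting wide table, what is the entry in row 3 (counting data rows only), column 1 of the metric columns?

With rows in first-appearance order of device, row 3 is device=FV4. metric columns in first-appearance order: net_mbps, disk_io, mem_gb, temp_c, cpu_pct; column 1 is net_mbps.
Long rows with device=FV4, metric=net_mbps: min(-13.4, 39.8) = -13.4.

-13.4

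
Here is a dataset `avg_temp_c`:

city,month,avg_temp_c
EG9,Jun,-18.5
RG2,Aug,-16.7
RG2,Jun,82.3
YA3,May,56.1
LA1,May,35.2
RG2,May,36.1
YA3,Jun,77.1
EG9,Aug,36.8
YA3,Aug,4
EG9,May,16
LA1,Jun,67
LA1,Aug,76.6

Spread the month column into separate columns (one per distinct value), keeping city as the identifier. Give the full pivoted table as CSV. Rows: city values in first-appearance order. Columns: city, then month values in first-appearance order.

city,Jun,Aug,May
EG9,-18.5,36.8,16
RG2,82.3,-16.7,36.1
YA3,77.1,4,56.1
LA1,67,76.6,35.2

Columns: city plus the 3 distinct month values (Jun, Aug, May).
For example, row EG9 column Jun takes avg_temp_c=-18.5 from the long row (EG9, Jun).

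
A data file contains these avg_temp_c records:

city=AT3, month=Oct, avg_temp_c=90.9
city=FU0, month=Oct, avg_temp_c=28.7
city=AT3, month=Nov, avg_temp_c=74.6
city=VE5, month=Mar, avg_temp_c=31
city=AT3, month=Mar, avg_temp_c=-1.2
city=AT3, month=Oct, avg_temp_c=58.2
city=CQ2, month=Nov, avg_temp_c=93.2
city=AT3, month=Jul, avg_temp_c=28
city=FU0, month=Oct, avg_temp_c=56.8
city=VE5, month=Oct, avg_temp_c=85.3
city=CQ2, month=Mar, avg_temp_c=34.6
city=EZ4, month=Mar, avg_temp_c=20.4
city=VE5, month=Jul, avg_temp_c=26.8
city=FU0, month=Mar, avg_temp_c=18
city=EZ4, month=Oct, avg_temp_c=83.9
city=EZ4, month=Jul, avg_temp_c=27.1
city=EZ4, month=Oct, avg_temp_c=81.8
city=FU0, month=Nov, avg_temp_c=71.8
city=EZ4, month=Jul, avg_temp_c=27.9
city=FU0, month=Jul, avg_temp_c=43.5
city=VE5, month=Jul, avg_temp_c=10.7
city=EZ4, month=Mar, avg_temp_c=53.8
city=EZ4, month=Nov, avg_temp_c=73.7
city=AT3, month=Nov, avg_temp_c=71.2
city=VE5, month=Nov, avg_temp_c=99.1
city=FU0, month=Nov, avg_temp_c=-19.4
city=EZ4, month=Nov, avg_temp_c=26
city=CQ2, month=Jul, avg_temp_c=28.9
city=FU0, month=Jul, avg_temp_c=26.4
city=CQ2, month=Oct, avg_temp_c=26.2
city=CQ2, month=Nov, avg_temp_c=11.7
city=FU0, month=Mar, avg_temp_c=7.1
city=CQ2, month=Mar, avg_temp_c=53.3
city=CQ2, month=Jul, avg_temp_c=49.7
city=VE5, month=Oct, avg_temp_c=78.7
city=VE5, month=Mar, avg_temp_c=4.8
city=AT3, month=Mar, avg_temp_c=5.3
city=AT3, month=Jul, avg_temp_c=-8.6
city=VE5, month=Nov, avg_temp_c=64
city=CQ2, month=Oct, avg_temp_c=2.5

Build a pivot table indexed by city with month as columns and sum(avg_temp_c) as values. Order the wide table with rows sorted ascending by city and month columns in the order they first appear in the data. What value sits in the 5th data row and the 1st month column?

164

With rows sorted ascending by city, row 5 is city=VE5. month columns in first-appearance order: Oct, Nov, Mar, Jul; column 1 is Oct.
Long rows with city=VE5, month=Oct: 85.3 + 78.7 = 164.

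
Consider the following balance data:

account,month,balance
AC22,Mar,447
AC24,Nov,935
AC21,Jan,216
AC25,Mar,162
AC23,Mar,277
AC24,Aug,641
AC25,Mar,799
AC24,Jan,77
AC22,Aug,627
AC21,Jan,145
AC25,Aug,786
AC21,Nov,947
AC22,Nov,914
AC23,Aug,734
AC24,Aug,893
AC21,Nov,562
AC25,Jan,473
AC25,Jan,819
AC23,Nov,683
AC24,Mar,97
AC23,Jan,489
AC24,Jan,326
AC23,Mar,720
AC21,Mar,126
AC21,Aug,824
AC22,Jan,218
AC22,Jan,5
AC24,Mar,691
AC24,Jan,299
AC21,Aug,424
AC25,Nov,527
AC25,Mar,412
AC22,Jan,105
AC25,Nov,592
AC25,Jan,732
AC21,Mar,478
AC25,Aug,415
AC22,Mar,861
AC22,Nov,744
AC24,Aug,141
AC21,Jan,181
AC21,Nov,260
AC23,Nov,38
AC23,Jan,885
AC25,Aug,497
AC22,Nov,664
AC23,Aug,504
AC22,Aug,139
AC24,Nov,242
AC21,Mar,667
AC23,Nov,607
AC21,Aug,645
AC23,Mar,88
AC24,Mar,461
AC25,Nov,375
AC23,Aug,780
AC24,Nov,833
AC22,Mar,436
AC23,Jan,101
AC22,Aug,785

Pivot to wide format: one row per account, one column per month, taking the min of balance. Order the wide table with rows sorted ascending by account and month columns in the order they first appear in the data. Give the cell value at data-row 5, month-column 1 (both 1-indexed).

162

With rows sorted ascending by account, row 5 is account=AC25. month columns in first-appearance order: Mar, Nov, Jan, Aug; column 1 is Mar.
Long rows with account=AC25, month=Mar: min(162, 799, 412) = 162.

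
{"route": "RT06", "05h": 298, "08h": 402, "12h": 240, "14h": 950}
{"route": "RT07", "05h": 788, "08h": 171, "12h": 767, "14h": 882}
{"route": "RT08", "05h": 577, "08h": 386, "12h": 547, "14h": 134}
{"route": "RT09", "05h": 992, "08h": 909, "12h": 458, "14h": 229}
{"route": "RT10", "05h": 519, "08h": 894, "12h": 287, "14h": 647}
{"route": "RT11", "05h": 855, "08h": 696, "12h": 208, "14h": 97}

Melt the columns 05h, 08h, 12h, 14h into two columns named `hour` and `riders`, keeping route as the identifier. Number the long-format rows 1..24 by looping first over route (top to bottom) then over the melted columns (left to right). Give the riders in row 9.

24 rows total (6 × 4). Row 9: index ⌊(9-1)/4⌋ = 2 into route → RT08; (9-1) mod 4 = 0 into the melted columns → 05h.
So row 9 is (RT08, 05h, 577); riders = 577.

577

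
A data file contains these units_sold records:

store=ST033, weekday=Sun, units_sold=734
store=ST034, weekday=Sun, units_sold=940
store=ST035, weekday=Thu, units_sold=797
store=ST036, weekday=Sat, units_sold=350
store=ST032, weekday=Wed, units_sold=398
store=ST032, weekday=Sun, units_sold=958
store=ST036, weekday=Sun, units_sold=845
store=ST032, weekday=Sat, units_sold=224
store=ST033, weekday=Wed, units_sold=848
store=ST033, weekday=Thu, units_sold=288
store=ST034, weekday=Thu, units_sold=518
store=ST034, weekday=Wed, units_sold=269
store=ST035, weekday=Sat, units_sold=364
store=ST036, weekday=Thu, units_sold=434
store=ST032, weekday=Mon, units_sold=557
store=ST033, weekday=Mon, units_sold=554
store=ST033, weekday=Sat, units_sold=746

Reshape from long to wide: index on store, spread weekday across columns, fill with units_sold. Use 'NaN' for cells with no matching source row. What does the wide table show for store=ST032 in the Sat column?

The long row with store=ST032, weekday=Sat has units_sold=224.

224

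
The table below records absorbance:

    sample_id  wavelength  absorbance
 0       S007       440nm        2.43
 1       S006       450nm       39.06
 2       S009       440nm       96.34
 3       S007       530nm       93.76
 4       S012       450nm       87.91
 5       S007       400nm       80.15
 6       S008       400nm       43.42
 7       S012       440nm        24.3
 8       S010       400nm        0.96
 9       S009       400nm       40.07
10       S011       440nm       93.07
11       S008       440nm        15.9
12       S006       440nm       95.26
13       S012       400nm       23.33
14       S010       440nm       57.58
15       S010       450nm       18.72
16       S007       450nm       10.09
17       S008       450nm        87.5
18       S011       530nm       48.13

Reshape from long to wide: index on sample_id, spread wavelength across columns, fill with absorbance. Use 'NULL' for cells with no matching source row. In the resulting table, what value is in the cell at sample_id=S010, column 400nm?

0.96

The long row with sample_id=S010, wavelength=400nm has absorbance=0.96.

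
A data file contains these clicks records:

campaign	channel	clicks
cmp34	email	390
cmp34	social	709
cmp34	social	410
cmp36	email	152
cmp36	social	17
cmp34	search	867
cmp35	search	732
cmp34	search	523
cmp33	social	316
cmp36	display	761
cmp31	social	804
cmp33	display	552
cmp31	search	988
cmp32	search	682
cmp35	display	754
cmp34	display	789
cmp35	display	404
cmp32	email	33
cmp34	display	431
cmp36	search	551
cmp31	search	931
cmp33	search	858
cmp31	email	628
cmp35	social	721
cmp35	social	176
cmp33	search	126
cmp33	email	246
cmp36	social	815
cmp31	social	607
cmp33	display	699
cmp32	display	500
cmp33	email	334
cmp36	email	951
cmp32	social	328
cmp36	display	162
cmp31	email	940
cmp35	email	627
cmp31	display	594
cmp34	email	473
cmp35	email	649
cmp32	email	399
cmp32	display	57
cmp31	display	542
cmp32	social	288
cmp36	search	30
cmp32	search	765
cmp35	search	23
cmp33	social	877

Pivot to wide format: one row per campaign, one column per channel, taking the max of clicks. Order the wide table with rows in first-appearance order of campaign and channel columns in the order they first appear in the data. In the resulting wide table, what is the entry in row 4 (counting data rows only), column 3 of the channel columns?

With rows in first-appearance order of campaign, row 4 is campaign=cmp33. channel columns in first-appearance order: email, social, search, display; column 3 is search.
Long rows with campaign=cmp33, channel=search: max(858, 126) = 858.

858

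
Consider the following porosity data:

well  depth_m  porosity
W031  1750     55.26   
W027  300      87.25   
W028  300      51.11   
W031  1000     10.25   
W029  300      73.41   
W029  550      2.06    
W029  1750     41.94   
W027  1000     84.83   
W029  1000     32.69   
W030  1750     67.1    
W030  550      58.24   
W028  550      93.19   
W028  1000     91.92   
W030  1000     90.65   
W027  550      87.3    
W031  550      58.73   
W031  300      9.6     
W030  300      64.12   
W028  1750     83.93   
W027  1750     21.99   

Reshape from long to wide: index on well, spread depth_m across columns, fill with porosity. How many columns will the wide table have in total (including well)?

5

1 column for well plus 4 distinct depth_m values → 5 columns.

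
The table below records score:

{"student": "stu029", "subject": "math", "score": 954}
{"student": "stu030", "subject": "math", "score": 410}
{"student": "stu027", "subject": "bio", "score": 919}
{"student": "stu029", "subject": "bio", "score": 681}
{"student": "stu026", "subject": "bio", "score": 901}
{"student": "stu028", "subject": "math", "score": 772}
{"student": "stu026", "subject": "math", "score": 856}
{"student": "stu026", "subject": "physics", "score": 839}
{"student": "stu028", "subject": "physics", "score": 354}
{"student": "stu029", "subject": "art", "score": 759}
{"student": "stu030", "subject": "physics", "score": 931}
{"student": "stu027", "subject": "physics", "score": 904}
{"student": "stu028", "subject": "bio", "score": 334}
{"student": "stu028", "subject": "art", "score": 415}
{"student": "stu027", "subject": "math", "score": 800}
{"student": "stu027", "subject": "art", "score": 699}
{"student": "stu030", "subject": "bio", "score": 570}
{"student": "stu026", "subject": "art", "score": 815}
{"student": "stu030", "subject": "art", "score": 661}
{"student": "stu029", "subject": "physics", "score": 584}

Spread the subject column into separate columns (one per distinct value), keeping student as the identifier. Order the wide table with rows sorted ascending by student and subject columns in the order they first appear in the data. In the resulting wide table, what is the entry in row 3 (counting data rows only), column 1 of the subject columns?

772

With rows sorted ascending by student, row 3 is student=stu028. subject columns in first-appearance order: math, bio, physics, art; column 1 is math.
Long rows with student=stu028, subject=math: score = 772.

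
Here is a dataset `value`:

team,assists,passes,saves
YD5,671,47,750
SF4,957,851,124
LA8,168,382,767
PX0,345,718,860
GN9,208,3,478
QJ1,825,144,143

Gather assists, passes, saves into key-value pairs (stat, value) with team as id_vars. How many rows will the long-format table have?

18

6 team values × 3 melted columns = 18 rows.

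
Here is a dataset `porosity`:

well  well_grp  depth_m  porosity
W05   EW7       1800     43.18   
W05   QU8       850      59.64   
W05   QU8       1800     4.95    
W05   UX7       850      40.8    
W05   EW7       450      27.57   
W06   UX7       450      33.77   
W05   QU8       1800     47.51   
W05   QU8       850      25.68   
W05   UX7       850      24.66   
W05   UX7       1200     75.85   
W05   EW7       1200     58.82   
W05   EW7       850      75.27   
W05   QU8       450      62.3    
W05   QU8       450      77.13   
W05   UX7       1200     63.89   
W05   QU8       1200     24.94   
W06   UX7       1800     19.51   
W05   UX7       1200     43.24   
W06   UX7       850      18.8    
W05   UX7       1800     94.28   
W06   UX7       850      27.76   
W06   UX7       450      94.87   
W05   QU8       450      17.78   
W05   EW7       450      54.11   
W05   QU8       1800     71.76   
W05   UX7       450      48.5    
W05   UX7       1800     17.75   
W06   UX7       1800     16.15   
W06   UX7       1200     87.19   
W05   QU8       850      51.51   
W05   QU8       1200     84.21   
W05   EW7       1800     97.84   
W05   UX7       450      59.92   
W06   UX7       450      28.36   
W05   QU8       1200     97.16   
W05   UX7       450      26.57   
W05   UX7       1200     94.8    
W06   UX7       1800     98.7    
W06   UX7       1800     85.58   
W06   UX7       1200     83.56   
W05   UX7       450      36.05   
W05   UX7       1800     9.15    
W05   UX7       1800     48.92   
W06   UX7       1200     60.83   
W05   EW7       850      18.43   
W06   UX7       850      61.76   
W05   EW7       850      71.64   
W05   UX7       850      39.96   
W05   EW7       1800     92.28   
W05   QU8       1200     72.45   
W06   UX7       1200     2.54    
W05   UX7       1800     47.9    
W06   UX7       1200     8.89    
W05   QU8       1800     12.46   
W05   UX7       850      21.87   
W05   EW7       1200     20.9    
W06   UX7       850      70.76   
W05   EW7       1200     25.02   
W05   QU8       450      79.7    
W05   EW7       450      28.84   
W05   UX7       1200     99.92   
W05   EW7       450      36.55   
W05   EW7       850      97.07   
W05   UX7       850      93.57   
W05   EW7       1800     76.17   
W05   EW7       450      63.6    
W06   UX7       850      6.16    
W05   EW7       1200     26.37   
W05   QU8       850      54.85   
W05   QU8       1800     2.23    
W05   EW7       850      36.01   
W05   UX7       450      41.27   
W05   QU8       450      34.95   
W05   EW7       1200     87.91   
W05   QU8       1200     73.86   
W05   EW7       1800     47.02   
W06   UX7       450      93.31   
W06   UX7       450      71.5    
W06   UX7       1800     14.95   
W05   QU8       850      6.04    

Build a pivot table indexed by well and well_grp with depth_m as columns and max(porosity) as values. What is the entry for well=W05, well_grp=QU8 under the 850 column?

59.64

Rows with well=W05, well_grp=QU8 and depth_m=850: porosity values are 59.64, 25.68, 51.51, 54.85, 6.04.
max(59.64, 25.68, 51.51, 54.85, 6.04) = 59.64.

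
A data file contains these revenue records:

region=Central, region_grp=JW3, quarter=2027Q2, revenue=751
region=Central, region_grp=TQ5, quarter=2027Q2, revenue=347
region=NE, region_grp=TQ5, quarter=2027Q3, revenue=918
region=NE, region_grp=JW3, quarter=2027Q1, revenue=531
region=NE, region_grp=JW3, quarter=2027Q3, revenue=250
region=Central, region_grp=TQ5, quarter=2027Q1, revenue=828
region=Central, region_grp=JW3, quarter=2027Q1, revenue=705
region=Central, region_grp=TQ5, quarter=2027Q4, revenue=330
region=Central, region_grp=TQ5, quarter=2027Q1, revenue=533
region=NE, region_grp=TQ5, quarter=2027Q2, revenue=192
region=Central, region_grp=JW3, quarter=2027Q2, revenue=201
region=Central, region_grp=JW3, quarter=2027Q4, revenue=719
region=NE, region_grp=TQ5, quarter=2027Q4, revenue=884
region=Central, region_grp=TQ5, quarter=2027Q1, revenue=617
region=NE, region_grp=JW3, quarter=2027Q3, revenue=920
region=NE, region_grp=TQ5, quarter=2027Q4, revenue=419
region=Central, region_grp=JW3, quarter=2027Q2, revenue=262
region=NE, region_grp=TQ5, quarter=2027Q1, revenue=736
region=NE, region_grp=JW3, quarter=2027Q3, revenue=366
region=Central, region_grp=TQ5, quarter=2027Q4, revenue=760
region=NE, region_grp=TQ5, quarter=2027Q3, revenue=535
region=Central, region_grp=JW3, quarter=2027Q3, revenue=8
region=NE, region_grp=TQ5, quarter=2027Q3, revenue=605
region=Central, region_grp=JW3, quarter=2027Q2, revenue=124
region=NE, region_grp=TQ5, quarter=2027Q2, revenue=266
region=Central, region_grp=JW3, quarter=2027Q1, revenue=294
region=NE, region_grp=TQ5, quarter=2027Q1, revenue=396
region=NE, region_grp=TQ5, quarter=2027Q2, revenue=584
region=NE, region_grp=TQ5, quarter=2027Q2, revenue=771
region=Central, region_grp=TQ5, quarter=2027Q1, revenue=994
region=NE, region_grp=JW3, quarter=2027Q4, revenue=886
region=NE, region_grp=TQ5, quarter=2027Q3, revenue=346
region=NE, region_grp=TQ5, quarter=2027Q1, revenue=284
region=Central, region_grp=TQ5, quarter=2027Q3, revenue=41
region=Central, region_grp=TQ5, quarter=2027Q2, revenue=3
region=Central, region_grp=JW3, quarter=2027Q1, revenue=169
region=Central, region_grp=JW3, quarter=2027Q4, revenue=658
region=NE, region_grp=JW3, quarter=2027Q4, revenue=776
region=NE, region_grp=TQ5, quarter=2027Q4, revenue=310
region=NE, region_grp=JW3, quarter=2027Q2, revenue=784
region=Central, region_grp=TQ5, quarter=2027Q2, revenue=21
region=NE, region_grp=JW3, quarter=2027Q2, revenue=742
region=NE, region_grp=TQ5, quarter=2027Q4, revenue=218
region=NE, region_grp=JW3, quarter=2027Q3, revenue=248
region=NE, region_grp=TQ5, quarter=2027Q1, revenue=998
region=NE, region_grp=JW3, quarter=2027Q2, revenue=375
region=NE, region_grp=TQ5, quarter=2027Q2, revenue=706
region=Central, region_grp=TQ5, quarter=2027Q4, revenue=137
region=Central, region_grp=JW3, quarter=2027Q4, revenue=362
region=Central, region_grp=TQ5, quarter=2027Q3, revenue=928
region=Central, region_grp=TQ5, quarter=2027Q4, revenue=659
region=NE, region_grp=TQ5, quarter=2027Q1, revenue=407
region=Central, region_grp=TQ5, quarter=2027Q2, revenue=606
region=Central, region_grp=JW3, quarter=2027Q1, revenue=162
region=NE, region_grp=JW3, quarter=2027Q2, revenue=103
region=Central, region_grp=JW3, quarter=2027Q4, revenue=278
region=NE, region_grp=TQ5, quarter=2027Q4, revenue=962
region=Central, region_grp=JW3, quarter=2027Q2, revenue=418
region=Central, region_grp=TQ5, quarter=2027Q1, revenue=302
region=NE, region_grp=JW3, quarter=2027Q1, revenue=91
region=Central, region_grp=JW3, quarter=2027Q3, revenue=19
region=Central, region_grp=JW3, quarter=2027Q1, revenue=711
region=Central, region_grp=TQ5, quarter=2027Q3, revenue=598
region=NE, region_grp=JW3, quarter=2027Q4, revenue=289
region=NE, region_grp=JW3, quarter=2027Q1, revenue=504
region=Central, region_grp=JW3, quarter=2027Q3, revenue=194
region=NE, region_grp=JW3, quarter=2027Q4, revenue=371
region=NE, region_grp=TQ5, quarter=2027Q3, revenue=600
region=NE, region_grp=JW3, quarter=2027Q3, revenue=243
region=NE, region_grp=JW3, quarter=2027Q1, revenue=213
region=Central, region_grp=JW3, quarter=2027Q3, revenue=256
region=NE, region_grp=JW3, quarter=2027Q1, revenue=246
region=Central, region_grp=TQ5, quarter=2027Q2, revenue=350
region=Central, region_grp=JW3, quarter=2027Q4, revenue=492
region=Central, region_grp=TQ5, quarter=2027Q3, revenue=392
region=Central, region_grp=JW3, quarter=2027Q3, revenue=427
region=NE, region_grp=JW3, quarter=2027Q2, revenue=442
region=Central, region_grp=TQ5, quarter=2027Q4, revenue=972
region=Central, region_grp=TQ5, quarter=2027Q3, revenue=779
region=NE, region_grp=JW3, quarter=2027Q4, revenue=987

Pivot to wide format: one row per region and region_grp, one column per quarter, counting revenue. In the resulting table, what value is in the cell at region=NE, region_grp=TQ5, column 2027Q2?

Rows with region=NE, region_grp=TQ5 and quarter=2027Q2: revenue values are 192, 266, 584, 771, 706.
5 rows match — count = 5.

5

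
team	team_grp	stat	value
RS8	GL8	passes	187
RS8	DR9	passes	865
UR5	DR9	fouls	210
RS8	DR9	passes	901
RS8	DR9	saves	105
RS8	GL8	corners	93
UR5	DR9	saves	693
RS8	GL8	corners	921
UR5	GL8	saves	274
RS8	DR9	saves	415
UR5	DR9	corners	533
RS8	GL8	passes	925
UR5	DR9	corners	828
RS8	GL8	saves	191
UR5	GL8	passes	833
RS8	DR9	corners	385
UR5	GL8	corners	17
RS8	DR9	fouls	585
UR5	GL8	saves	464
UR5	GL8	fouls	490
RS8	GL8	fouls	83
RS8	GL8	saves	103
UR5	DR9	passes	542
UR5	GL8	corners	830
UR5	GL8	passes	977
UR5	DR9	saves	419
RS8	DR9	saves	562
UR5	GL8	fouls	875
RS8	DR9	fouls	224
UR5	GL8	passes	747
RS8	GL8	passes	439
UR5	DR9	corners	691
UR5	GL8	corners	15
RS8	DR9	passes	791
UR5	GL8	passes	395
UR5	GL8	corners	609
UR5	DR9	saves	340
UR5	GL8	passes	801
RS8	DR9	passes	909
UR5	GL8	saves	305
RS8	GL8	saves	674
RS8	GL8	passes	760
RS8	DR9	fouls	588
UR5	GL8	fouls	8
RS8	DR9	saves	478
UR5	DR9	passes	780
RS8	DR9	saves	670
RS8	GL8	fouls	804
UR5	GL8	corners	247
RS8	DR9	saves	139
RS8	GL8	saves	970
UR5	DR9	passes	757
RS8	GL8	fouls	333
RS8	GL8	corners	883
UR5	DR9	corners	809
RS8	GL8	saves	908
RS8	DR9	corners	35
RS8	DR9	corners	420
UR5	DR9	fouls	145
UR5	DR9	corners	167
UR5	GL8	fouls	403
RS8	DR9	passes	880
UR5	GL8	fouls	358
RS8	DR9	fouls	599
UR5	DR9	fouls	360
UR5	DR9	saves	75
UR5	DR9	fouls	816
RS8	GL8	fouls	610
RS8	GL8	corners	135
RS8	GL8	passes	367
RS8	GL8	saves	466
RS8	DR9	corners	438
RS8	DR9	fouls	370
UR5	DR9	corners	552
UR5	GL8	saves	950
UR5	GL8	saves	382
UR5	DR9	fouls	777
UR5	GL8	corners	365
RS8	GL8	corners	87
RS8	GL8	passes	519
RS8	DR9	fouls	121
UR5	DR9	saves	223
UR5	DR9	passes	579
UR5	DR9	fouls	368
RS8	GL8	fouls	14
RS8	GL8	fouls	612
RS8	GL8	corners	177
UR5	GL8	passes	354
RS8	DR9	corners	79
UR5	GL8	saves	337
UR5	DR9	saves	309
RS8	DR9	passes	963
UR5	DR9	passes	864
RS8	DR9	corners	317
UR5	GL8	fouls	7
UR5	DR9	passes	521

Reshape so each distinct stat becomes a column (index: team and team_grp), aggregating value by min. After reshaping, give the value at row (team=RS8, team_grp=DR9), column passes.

Rows with team=RS8, team_grp=DR9 and stat=passes: value values are 865, 901, 791, 909, 880, 963.
min(865, 901, 791, 909, 880, 963) = 791.

791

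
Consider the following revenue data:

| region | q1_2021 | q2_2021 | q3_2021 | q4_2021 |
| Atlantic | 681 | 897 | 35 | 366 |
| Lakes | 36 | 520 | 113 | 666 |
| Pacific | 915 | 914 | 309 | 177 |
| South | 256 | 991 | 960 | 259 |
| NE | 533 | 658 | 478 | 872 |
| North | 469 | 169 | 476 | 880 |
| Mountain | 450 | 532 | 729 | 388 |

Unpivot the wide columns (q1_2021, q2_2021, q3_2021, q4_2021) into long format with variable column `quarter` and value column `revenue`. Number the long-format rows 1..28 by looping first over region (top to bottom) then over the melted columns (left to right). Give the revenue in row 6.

520

28 rows total (7 × 4). Row 6: index ⌊(6-1)/4⌋ = 1 into region → Lakes; (6-1) mod 4 = 1 into the melted columns → q2_2021.
So row 6 is (Lakes, q2_2021, 520); revenue = 520.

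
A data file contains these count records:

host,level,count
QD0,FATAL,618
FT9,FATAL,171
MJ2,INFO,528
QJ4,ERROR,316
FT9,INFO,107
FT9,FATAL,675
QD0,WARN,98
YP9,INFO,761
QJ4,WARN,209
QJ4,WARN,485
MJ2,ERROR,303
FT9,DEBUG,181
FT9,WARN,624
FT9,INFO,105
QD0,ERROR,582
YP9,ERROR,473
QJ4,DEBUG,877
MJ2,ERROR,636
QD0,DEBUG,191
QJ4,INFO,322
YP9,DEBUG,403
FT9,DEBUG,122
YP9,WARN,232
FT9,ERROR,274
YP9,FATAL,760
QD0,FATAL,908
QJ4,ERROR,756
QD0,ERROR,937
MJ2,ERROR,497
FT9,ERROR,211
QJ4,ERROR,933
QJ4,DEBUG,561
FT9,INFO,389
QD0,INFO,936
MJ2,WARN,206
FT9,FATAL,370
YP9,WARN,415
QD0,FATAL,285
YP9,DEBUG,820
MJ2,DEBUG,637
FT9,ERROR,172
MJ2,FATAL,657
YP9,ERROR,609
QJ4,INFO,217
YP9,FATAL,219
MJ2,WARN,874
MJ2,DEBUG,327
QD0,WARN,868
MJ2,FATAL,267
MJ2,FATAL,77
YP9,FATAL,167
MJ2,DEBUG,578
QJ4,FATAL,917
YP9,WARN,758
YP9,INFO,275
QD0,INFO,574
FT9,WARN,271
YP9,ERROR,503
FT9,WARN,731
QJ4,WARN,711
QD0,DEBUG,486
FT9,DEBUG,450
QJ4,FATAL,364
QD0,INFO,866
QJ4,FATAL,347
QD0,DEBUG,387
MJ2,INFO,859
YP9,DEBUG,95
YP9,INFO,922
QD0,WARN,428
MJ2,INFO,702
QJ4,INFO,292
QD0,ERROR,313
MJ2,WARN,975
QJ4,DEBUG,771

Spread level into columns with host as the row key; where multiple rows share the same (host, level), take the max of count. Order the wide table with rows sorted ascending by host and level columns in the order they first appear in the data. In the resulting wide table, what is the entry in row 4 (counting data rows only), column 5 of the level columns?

877

With rows sorted ascending by host, row 4 is host=QJ4. level columns in first-appearance order: FATAL, INFO, ERROR, WARN, DEBUG; column 5 is DEBUG.
Long rows with host=QJ4, level=DEBUG: max(877, 561, 771) = 877.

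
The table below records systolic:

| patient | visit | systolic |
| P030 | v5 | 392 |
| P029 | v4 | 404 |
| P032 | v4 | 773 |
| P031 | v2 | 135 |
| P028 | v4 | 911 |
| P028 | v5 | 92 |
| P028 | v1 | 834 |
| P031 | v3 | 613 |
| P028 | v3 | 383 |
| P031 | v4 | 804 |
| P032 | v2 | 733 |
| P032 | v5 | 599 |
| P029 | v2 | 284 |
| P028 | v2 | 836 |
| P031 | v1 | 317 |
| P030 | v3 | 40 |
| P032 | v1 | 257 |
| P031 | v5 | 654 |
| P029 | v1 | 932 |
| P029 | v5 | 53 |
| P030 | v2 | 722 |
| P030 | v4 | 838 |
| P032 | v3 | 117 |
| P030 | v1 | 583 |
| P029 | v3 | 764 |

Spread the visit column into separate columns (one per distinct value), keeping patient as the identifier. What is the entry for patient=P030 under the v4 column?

Wide layout: rows indexed by patient, columns are the 5 distinct visit values (v5, v4, v2, v1, v3).
Cell (patient=P030, visit=v4) draws from the long row where patient=P030 and visit=v4, which has systolic=838.

838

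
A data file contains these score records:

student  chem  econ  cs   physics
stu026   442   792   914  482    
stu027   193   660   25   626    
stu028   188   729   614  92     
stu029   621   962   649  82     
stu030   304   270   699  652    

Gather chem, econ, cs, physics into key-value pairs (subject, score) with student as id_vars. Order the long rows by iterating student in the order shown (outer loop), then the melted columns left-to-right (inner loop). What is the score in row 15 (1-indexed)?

649

20 rows total (5 × 4). Row 15: index ⌊(15-1)/4⌋ = 3 into student → stu029; (15-1) mod 4 = 2 into the melted columns → cs.
So row 15 is (stu029, cs, 649); score = 649.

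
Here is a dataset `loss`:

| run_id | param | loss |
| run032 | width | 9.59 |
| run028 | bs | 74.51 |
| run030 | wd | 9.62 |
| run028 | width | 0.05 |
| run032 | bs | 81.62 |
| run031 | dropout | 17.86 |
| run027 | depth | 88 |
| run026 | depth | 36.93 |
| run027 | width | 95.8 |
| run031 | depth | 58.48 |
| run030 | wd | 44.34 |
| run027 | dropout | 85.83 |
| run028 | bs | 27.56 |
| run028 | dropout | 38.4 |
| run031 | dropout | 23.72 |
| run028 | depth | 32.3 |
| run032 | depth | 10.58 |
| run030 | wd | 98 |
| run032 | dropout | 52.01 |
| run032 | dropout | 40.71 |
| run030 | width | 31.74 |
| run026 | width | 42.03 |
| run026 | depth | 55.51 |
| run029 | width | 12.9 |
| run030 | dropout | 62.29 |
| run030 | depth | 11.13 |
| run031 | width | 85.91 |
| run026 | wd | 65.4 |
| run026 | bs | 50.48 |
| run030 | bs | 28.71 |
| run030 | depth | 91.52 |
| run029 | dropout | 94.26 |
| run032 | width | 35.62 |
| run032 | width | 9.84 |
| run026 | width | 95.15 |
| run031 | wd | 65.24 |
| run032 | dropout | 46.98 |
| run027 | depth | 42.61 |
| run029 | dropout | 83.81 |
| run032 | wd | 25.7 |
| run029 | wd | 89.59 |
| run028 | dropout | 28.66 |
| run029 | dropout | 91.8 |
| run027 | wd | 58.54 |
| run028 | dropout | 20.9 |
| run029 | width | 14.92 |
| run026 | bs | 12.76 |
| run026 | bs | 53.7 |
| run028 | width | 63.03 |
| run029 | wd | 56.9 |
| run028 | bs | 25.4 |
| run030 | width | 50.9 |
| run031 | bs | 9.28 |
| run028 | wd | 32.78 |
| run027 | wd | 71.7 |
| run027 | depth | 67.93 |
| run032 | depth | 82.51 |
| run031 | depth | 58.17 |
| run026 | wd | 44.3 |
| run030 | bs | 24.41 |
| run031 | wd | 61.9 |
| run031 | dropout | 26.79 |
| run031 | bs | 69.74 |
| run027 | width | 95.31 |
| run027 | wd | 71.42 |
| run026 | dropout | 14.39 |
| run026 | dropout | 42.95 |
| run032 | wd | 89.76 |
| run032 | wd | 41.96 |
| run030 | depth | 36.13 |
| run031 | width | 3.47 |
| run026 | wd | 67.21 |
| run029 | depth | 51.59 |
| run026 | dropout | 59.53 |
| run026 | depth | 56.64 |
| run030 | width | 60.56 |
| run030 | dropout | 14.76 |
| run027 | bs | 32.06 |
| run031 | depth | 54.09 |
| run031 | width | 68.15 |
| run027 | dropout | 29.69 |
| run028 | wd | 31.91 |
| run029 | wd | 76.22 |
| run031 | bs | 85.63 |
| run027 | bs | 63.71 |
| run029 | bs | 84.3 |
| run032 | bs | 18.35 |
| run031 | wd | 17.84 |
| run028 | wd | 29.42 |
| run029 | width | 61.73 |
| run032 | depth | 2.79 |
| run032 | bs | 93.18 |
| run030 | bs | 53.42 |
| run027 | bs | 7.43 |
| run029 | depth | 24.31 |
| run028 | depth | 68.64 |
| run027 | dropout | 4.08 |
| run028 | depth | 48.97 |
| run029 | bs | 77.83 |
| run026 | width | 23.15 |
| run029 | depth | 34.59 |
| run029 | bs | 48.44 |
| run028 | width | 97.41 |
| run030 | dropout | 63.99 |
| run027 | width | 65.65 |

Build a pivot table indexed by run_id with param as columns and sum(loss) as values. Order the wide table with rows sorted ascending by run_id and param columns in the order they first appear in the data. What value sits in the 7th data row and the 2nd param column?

With rows sorted ascending by run_id, row 7 is run_id=run032. param columns in first-appearance order: width, bs, wd, dropout, depth; column 2 is bs.
Long rows with run_id=run032, param=bs: 81.62 + 18.35 + 93.18 = 193.15.

193.15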